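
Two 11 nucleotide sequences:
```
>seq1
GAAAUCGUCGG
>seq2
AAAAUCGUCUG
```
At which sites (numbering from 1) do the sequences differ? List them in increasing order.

Scanning 1-based: 1: G/A; 10: G/U.

1, 10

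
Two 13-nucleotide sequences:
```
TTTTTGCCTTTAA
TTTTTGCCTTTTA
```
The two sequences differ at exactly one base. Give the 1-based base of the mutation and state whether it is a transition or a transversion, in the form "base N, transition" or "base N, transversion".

base 12, transversion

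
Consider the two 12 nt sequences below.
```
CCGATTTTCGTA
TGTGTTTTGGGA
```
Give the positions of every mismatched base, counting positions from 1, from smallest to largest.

Differences at position 1 (C→T), position 2 (C→G), position 3 (G→T), position 4 (A→G), position 9 (C→G), position 11 (T→G).

1, 2, 3, 4, 9, 11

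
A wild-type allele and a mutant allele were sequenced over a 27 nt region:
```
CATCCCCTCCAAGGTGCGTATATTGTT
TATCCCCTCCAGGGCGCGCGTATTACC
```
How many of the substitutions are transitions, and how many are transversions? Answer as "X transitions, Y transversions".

8 transitions, 0 transversions

Mismatches (1-based):
base 1: C→T (pyrimidine→pyrimidine, transition)
base 12: A→G (purine→purine, transition)
base 15: T→C (pyrimidine→pyrimidine, transition)
base 19: T→C (pyrimidine→pyrimidine, transition)
base 20: A→G (purine→purine, transition)
base 25: G→A (purine→purine, transition)
base 26: T→C (pyrimidine→pyrimidine, transition)
base 27: T→C (pyrimidine→pyrimidine, transition)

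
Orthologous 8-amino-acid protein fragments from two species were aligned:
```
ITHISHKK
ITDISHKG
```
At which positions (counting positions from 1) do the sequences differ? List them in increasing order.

3, 8

Scanning 1-based: 3: H/D; 8: K/G.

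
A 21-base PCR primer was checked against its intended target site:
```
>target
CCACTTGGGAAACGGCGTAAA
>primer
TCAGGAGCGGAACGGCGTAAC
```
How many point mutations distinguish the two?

Comparing position by position, 7 positions differ: 1 (C/T), 4 (C/G), 5 (T/G), 6 (T/A), 8 (G/C), 10 (A/G), 21 (A/C).

7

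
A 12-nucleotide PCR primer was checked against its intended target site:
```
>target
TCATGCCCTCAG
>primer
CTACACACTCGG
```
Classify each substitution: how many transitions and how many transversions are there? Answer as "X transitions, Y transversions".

5 transitions, 1 transversion

Transitions (purine↔purine or pyrimidine↔pyrimidine): 1 T→C, 2 C→T, 4 T→C, 5 G→A, 11 A→G.
Transversions (purine↔pyrimidine): 7 C→A.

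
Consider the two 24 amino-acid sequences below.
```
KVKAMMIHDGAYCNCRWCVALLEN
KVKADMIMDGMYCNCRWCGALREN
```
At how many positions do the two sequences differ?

Comparing position by position, 5 positions differ: 5 (M/D), 8 (H/M), 11 (A/M), 19 (V/G), 22 (L/R).

5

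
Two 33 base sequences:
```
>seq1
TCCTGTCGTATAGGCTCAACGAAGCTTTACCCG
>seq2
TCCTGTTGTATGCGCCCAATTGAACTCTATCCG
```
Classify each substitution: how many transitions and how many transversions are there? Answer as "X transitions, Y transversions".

8 transitions, 2 transversions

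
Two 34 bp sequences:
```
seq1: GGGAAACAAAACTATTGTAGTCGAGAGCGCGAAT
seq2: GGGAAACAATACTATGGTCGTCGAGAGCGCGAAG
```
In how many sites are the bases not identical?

Comparing position by position, 4 sites differ: 10 (A/T), 16 (T/G), 19 (A/C), 34 (T/G).

4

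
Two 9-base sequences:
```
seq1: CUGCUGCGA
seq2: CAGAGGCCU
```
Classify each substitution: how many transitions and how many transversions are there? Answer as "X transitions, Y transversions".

Transitions (purine↔purine or pyrimidine↔pyrimidine): none.
Transversions (purine↔pyrimidine): 2 U→A, 4 C→A, 5 U→G, 8 G→C, 9 A→U.

0 transitions, 5 transversions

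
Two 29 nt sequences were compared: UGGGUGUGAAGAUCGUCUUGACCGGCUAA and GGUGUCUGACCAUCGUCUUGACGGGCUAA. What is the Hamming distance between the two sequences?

6

The sequences differ at sites 1, 3, 6, 10, 11, 23 (1-based) — 6 in total.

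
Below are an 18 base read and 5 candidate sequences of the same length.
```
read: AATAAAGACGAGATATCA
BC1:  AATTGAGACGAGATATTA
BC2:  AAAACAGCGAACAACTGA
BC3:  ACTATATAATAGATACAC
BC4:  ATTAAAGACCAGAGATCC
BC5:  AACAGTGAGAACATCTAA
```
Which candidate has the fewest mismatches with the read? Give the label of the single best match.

BC1

BC1 differs at 3 bases; BC2 differs at 9 bases; BC3 differs at 8 bases; BC4 differs at 4 bases; BC5 differs at 8 bases. The closest is BC1.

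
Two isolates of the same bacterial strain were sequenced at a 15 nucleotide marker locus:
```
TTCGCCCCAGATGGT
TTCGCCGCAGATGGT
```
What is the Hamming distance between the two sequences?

1

Comparing position by position, 1 site differs: 7 (C/G).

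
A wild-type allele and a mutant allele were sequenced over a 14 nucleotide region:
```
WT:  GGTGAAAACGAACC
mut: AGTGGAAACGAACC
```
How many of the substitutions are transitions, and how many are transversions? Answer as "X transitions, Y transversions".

Transitions (purine↔purine or pyrimidine↔pyrimidine): 1 G→A, 5 A→G.
Transversions (purine↔pyrimidine): none.

2 transitions, 0 transversions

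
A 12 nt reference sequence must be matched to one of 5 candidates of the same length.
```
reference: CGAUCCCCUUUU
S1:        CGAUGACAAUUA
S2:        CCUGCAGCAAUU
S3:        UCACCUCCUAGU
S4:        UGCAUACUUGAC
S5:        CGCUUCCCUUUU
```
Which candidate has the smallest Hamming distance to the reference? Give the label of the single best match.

S5

S1 differs at 5 sites; S2 differs at 7 sites; S3 differs at 6 sites; S4 differs at 9 sites; S5 differs at 2 sites. The closest is S5.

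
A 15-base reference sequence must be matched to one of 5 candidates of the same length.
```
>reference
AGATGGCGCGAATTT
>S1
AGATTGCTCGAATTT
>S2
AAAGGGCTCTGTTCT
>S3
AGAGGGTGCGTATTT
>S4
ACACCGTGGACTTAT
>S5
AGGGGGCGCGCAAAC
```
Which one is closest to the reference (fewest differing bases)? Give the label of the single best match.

S1

Hamming distances to reference — S1: 2; S2: 7; S3: 3; S4: 9; S5: 6.
Smallest is S1 with 2 mismatches.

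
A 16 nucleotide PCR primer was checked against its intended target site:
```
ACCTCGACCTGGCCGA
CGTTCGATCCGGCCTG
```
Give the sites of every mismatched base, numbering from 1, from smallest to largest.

1, 2, 3, 8, 10, 15, 16

Differences at site 1 (A→C), site 2 (C→G), site 3 (C→T), site 8 (C→T), site 10 (T→C), site 15 (G→T), site 16 (A→G).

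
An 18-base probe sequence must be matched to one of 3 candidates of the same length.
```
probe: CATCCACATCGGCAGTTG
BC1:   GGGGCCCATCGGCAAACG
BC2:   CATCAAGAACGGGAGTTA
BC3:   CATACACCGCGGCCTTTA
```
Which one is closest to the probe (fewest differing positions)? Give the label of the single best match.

BC2

BC1 differs at 8 positions; BC2 differs at 5 positions; BC3 differs at 6 positions. The closest is BC2.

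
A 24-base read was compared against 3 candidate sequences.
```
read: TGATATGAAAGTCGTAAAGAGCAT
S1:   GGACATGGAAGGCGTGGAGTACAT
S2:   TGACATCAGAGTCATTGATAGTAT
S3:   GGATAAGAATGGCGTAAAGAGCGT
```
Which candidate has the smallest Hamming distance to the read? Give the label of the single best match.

S3

Hamming distances to read — S1: 8; S2: 8; S3: 5.
Smallest is S3 with 5 mismatches.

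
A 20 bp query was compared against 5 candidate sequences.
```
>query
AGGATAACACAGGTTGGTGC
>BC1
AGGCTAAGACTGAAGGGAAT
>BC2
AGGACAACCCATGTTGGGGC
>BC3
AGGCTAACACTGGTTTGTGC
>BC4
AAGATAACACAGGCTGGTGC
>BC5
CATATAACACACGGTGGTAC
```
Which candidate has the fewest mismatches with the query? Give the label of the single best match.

BC1 differs at 9 bases; BC2 differs at 4 bases; BC3 differs at 3 bases; BC4 differs at 2 bases; BC5 differs at 6 bases. The closest is BC4.

BC4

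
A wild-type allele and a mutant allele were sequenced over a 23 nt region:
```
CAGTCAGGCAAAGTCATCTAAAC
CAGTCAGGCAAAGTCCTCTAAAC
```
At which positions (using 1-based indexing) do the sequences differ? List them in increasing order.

Differences at position 16 (A→C).

16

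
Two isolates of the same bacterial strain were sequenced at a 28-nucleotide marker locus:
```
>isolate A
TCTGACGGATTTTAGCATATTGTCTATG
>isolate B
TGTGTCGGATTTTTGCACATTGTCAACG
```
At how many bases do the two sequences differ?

6

Comparing position by position, 6 bases differ: 2 (C/G), 5 (A/T), 14 (A/T), 18 (T/C), 25 (T/A), 27 (T/C).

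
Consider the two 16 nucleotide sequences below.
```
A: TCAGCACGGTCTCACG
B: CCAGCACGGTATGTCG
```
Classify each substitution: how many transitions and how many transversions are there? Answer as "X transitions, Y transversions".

Mismatches (1-based):
site 1: T→C (pyrimidine→pyrimidine, transition)
site 11: C→A (pyrimidine→purine, transversion)
site 13: C→G (pyrimidine→purine, transversion)
site 14: A→T (purine→pyrimidine, transversion)

1 transition, 3 transversions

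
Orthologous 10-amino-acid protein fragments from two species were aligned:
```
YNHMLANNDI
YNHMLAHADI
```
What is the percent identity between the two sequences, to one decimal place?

80.0%

Mismatches at positions 7, 8 (1-based): 2 of 10.
Identical positions: 8/10 = 80% → 80.0%.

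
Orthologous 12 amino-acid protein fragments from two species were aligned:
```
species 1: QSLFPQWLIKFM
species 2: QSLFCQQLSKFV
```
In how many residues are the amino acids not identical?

Mismatches (1-based): residue 5: P→C; residue 7: W→Q; residue 9: I→S; residue 12: M→V.

4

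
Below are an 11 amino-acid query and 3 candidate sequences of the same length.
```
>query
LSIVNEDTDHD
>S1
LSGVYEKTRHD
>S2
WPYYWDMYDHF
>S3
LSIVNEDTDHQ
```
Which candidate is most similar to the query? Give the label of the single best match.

S1 differs at 4 positions; S2 differs at 9 positions; S3 differs at 1 position. The closest is S3.

S3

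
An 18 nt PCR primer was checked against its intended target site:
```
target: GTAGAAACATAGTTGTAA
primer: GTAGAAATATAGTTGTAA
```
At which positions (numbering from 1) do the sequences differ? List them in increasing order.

8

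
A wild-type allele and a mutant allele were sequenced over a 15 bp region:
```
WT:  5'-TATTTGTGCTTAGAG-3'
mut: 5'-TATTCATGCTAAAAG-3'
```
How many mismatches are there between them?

4

The sequences differ at sites 5, 6, 11, 13 (1-based) — 4 in total.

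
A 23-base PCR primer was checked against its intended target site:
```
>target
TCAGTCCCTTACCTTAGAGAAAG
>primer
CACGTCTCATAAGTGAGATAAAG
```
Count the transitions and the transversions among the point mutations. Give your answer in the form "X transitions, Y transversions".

Mismatches (1-based):
site 1: T→C (pyrimidine→pyrimidine, transition)
site 2: C→A (pyrimidine→purine, transversion)
site 3: A→C (purine→pyrimidine, transversion)
site 7: C→T (pyrimidine→pyrimidine, transition)
site 9: T→A (pyrimidine→purine, transversion)
site 12: C→A (pyrimidine→purine, transversion)
site 13: C→G (pyrimidine→purine, transversion)
site 15: T→G (pyrimidine→purine, transversion)
site 19: G→T (purine→pyrimidine, transversion)

2 transitions, 7 transversions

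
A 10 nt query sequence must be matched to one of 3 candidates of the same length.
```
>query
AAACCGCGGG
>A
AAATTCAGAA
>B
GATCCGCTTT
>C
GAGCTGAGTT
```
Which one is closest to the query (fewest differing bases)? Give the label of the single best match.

A differs at 6 bases; B differs at 5 bases; C differs at 6 bases. The closest is B.

B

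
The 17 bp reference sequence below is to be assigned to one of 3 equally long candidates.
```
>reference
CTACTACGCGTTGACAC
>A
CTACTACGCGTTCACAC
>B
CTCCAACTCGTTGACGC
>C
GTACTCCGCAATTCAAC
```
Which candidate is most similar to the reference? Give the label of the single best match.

A differs at 1 position; B differs at 4 positions; C differs at 7 positions. The closest is A.

A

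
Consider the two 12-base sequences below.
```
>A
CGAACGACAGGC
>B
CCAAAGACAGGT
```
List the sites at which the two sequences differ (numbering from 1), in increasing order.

2, 5, 12

Differences at site 2 (G→C), site 5 (C→A), site 12 (C→T).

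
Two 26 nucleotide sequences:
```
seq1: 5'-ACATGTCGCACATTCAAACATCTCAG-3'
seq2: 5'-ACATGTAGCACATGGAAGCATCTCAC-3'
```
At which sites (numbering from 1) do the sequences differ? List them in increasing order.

7, 14, 15, 18, 26

Differences at site 7 (C→A), site 14 (T→G), site 15 (C→G), site 18 (A→G), site 26 (G→C).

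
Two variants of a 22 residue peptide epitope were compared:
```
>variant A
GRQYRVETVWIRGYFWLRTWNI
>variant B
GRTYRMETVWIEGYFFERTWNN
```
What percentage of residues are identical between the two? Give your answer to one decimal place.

Mismatches at positions 3, 6, 12, 16, 17, 22 (1-based): 6 of 22.
Identical positions: 16/22 = 72.73% → 72.7%.

72.7%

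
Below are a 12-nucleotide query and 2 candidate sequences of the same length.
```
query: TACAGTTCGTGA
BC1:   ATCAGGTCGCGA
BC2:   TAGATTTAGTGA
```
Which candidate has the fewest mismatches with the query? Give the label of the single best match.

BC2

BC1 differs at 4 bases; BC2 differs at 3 bases. The closest is BC2.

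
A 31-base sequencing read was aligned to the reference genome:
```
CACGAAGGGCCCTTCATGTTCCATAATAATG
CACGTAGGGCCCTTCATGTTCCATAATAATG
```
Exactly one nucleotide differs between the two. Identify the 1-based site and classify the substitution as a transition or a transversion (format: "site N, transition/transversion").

Site 5 changes A→T. A is a purine and T is a pyrimidine, so this is a transversion.

site 5, transversion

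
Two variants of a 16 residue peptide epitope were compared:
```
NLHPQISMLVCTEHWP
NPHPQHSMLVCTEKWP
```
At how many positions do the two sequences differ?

Comparing position by position, 3 positions differ: 2 (L/P), 6 (I/H), 14 (H/K).

3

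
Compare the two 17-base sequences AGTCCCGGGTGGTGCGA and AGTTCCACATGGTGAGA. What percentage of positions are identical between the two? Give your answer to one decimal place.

70.6%

5 positions differ (4, 7, 8, 9, 15), so 12 of 17 match: 12/17 = 70.59%.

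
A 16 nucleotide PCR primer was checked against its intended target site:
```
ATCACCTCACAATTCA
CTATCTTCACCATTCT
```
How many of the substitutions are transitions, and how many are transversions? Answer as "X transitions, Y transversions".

Transitions (purine↔purine or pyrimidine↔pyrimidine): 6 C→T.
Transversions (purine↔pyrimidine): 1 A→C, 3 C→A, 4 A→T, 11 A→C, 16 A→T.

1 transition, 5 transversions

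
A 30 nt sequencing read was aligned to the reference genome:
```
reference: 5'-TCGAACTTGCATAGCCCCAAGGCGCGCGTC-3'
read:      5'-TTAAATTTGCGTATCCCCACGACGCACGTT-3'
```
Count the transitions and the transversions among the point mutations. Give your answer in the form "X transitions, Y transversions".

7 transitions, 2 transversions

Transitions (purine↔purine or pyrimidine↔pyrimidine): 2 C→T, 3 G→A, 6 C→T, 11 A→G, 22 G→A, 26 G→A, 30 C→T.
Transversions (purine↔pyrimidine): 14 G→T, 20 A→C.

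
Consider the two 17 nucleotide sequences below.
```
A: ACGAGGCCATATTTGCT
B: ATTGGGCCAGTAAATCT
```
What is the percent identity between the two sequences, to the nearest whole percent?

9 positions differ (2, 3, 4, 10, 11, 12, 13, 14, 15), so 8 of 17 match: 8/17 = 47.06%.

47%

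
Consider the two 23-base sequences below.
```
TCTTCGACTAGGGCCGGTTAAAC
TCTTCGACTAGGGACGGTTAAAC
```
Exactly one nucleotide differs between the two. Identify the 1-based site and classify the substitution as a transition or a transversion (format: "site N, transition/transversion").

The sequences differ only at site 14: C→A (pyrimidine→purine), a transversion.

site 14, transversion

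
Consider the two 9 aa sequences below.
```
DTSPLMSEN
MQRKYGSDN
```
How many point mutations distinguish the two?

7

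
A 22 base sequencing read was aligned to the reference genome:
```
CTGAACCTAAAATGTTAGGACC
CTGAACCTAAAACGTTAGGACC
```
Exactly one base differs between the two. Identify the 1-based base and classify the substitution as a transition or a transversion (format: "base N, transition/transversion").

The sequences differ only at base 13: T→C (pyrimidine→pyrimidine), a transition.

base 13, transition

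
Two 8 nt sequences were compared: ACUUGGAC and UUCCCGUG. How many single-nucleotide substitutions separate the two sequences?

7

Comparing position by position, 7 bases differ: 1 (A/U), 2 (C/U), 3 (U/C), 4 (U/C), 5 (G/C), 7 (A/U), 8 (C/G).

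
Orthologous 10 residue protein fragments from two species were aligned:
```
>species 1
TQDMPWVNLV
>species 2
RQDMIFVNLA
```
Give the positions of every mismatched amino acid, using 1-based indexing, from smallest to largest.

Differences at position 1 (T→R), position 5 (P→I), position 6 (W→F), position 10 (V→A).

1, 5, 6, 10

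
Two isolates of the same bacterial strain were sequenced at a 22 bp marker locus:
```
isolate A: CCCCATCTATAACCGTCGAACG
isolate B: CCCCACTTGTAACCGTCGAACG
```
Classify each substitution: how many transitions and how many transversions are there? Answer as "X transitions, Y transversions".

3 transitions, 0 transversions

Mismatches (1-based):
site 6: T→C (pyrimidine→pyrimidine, transition)
site 7: C→T (pyrimidine→pyrimidine, transition)
site 9: A→G (purine→purine, transition)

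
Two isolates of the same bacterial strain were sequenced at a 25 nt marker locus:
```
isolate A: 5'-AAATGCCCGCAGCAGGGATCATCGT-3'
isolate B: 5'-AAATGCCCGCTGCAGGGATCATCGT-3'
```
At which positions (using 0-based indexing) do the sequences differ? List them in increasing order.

Scanning 0-based: 10: A/T.

10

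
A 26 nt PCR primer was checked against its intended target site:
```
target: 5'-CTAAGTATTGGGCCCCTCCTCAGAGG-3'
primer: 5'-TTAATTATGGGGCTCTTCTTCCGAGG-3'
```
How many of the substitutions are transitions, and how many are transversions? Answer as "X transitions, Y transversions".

Mismatches (1-based):
site 1: C→T (pyrimidine→pyrimidine, transition)
site 5: G→T (purine→pyrimidine, transversion)
site 9: T→G (pyrimidine→purine, transversion)
site 14: C→T (pyrimidine→pyrimidine, transition)
site 16: C→T (pyrimidine→pyrimidine, transition)
site 19: C→T (pyrimidine→pyrimidine, transition)
site 22: A→C (purine→pyrimidine, transversion)

4 transitions, 3 transversions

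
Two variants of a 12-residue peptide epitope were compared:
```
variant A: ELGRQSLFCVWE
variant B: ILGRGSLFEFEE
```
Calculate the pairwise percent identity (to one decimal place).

5 positions differ (1, 5, 9, 10, 11), so 7 of 12 match: 7/12 = 58.33%.

58.3%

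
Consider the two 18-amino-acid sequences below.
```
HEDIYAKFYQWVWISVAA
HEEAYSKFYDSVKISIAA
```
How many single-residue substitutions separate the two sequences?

The sequences differ at residues 3, 4, 6, 10, 11, 13, 16 (1-based) — 7 in total.

7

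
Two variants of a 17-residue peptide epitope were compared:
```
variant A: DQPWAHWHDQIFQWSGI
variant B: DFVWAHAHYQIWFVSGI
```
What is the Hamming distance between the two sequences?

7

The sequences differ at residues 2, 3, 7, 9, 12, 13, 14 (1-based) — 7 in total.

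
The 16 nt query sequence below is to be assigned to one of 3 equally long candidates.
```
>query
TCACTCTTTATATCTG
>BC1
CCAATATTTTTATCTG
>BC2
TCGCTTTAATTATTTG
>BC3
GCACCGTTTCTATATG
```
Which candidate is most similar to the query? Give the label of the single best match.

BC1

BC1 differs at 4 sites; BC2 differs at 6 sites; BC3 differs at 5 sites. The closest is BC1.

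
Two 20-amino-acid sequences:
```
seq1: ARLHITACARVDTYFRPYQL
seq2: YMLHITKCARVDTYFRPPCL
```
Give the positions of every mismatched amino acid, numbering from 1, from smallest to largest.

1, 2, 7, 18, 19

Differences at position 1 (A→Y), position 2 (R→M), position 7 (A→K), position 18 (Y→P), position 19 (Q→C).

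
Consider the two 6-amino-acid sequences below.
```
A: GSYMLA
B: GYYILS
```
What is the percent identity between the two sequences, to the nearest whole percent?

50%

Mismatches at positions 2, 4, 6 (1-based): 3 of 6.
Identical positions: 3/6 = 50% → 50%.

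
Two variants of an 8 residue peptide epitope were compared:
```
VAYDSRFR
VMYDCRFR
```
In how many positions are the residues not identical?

Mismatches (1-based): position 2: A→M; position 5: S→C.

2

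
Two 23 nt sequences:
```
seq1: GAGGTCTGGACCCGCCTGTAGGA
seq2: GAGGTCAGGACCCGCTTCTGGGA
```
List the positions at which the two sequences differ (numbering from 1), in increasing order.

Scanning 1-based: 7: T/A; 16: C/T; 18: G/C; 20: A/G.

7, 16, 18, 20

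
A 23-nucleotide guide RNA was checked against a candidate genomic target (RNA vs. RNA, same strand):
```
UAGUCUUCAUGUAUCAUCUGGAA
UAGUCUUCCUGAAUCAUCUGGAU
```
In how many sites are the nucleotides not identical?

3

Comparing position by position, 3 sites differ: 9 (A/C), 12 (U/A), 23 (A/U).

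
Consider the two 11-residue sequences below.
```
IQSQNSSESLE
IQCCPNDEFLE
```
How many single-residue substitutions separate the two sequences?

The sequences differ at residues 3, 4, 5, 6, 7, 9 (1-based) — 6 in total.

6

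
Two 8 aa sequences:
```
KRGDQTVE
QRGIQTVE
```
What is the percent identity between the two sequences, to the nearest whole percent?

Mismatches at positions 1, 4 (1-based): 2 of 8.
Identical positions: 6/8 = 75% → 75%.

75%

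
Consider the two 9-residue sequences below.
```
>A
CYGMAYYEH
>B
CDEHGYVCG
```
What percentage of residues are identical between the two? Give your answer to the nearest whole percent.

Mismatches at positions 2, 3, 4, 5, 7, 8, 9 (1-based): 7 of 9.
Identical positions: 2/9 = 22.22% → 22%.

22%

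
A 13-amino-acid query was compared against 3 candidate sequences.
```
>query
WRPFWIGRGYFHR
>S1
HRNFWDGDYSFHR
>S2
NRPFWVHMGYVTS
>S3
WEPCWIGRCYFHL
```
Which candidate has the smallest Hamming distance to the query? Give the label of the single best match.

S3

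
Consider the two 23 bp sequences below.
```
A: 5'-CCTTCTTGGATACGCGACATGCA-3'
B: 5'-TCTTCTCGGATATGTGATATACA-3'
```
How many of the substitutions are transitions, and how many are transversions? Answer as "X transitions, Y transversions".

6 transitions, 0 transversions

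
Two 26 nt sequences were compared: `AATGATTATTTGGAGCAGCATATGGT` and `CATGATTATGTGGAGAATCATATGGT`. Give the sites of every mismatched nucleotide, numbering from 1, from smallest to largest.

1, 10, 16, 18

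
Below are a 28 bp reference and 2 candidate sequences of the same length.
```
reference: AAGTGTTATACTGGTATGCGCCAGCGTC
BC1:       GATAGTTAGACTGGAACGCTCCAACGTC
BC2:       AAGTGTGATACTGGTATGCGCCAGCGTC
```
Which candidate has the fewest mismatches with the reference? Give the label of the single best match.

BC2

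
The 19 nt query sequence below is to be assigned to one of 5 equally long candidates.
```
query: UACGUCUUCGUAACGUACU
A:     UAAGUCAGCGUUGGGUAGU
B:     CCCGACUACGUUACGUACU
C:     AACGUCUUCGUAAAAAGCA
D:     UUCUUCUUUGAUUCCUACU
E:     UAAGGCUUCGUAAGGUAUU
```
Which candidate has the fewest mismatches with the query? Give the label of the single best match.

E

A differs at 7 sites; B differs at 5 sites; C differs at 6 sites; D differs at 7 sites; E differs at 4 sites. The closest is E.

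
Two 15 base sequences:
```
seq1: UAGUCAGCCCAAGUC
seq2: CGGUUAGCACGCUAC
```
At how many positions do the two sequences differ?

8

The sequences differ at positions 1, 2, 5, 9, 11, 12, 13, 14 (1-based) — 8 in total.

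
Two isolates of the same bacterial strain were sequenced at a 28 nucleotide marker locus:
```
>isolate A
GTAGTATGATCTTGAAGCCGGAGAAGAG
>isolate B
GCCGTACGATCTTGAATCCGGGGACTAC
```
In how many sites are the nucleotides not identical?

Comparing position by position, 8 sites differ: 2 (T/C), 3 (A/C), 7 (T/C), 17 (G/T), 22 (A/G), 25 (A/C), 26 (G/T), 28 (G/C).

8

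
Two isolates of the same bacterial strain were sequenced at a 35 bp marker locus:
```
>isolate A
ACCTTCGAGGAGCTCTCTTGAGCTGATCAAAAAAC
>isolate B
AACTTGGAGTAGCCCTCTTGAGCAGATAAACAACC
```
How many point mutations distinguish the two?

Comparing position by position, 8 bases differ: 2 (C/A), 6 (C/G), 10 (G/T), 14 (T/C), 24 (T/A), 28 (C/A), 31 (A/C), 34 (A/C).

8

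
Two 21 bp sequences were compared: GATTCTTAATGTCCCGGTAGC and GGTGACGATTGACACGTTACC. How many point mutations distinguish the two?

10

Comparing position by position, 10 bases differ: 2 (A/G), 4 (T/G), 5 (C/A), 6 (T/C), 7 (T/G), 9 (A/T), 12 (T/A), 14 (C/A), 17 (G/T), 20 (G/C).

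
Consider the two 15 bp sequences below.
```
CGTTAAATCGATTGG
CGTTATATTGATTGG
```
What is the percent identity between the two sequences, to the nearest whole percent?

87%

Mismatches at positions 6, 9 (1-based): 2 of 15.
Identical positions: 13/15 = 86.67% → 87%.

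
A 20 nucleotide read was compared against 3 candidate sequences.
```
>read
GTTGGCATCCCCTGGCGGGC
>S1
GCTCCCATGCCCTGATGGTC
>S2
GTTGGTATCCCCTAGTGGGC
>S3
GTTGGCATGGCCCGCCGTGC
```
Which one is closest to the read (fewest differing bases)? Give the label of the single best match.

S2

Hamming distances to read — S1: 7; S2: 3; S3: 5.
Smallest is S2 with 3 mismatches.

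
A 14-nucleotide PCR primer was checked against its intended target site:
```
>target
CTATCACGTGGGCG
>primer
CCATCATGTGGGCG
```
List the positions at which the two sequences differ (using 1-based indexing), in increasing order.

2, 7

Scanning 1-based: 2: T/C; 7: C/T.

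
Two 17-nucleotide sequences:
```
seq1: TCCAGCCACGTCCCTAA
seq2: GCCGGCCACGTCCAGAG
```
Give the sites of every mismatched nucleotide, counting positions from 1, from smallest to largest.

Scanning 1-based: 1: T/G; 4: A/G; 14: C/A; 15: T/G; 17: A/G.

1, 4, 14, 15, 17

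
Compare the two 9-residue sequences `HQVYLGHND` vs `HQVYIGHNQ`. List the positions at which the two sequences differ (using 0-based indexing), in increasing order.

4, 8

Scanning 0-based: 4: L/I; 8: D/Q.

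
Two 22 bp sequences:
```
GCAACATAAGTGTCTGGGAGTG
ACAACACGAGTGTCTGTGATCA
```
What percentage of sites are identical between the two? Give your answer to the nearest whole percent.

Mismatches at positions 1, 7, 8, 17, 20, 21, 22 (1-based): 7 of 22.
Identical positions: 15/22 = 68.18% → 68%.

68%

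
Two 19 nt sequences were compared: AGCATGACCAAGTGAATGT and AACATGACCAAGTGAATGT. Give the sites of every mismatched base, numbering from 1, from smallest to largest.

2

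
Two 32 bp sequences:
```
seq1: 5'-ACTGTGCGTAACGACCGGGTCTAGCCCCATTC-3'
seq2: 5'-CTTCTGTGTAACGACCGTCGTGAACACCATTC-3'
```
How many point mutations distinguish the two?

The sequences differ at sites 1, 2, 4, 7, 18, 19, 20, 21, 22, 24, 26 (1-based) — 11 in total.

11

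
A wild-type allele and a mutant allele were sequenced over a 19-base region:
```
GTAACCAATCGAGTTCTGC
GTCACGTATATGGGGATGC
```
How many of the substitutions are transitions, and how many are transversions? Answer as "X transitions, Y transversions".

Mismatches (1-based):
position 3: A→C (purine→pyrimidine, transversion)
position 6: C→G (pyrimidine→purine, transversion)
position 7: A→T (purine→pyrimidine, transversion)
position 10: C→A (pyrimidine→purine, transversion)
position 11: G→T (purine→pyrimidine, transversion)
position 12: A→G (purine→purine, transition)
position 14: T→G (pyrimidine→purine, transversion)
position 15: T→G (pyrimidine→purine, transversion)
position 16: C→A (pyrimidine→purine, transversion)

1 transition, 8 transversions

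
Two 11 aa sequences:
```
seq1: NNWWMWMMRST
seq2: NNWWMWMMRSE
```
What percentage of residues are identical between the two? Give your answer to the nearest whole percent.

91%

Mismatch at position 11 (1-based): 1 of 11.
Identical positions: 10/11 = 90.91% → 91%.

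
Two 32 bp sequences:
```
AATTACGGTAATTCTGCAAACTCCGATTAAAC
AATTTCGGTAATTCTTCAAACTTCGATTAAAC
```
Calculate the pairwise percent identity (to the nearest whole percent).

Mismatches at positions 5, 16, 23 (1-based): 3 of 32.
Identical positions: 29/32 = 90.62% → 91%.

91%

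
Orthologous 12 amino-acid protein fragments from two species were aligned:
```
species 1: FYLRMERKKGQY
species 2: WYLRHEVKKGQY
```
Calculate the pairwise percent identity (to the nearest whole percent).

Mismatches at positions 1, 5, 7 (1-based): 3 of 12.
Identical positions: 9/12 = 75% → 75%.

75%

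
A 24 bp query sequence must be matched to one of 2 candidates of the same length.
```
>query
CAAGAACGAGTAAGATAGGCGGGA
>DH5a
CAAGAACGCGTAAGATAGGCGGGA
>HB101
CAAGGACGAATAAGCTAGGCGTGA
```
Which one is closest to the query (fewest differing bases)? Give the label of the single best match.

Hamming distances to query — DH5a: 1; HB101: 4.
Smallest is DH5a with 1 mismatch.

DH5a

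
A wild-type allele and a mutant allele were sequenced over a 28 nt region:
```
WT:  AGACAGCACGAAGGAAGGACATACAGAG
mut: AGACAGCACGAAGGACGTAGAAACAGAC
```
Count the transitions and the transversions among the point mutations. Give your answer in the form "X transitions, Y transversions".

Mismatches (1-based):
site 16: A→C (purine→pyrimidine, transversion)
site 18: G→T (purine→pyrimidine, transversion)
site 20: C→G (pyrimidine→purine, transversion)
site 22: T→A (pyrimidine→purine, transversion)
site 28: G→C (purine→pyrimidine, transversion)

0 transitions, 5 transversions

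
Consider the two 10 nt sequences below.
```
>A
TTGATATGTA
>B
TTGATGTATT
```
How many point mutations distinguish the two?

3

Mismatches (1-based): base 6: A→G; base 8: G→A; base 10: A→T.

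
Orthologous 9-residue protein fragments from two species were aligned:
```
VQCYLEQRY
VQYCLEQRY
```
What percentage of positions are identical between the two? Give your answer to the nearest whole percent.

78%

Mismatches at positions 3, 4 (1-based): 2 of 9.
Identical positions: 7/9 = 77.78% → 78%.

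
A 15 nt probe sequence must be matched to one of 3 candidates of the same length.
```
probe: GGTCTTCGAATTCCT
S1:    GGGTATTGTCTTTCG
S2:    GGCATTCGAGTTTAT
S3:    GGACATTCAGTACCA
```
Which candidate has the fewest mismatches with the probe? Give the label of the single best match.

S2

Hamming distances to probe — S1: 8; S2: 5; S3: 7.
Smallest is S2 with 5 mismatches.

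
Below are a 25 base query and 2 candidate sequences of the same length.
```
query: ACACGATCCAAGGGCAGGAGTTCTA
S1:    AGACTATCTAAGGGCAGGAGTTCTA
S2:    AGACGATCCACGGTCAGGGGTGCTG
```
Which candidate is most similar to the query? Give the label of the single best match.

S1 differs at 3 bases; S2 differs at 6 bases. The closest is S1.

S1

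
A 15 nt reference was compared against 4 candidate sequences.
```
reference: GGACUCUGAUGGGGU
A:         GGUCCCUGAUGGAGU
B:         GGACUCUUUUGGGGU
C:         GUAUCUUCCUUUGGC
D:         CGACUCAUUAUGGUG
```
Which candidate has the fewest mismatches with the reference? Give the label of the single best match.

A differs at 3 sites; B differs at 2 sites; C differs at 9 sites; D differs at 8 sites. The closest is B.

B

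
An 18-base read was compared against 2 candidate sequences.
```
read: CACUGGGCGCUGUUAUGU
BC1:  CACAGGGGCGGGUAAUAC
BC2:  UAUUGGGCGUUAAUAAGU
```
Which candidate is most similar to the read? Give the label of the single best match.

Hamming distances to read — BC1: 8; BC2: 6.
Smallest is BC2 with 6 mismatches.

BC2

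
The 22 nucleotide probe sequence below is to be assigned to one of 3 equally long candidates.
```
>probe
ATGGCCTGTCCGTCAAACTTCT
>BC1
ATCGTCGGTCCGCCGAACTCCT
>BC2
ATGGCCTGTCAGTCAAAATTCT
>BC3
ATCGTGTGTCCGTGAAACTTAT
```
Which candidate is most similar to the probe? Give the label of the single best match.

BC2

Hamming distances to probe — BC1: 6; BC2: 2; BC3: 5.
Smallest is BC2 with 2 mismatches.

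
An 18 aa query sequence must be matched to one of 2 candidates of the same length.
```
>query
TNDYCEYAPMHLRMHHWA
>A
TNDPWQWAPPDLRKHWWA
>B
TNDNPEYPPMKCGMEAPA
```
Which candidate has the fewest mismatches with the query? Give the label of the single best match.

A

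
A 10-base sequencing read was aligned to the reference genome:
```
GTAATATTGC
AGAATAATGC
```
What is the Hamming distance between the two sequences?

The sequences differ at sites 1, 2, 7 (1-based) — 3 in total.

3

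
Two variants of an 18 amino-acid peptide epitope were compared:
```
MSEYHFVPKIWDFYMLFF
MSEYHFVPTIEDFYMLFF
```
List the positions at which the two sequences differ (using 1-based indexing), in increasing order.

Scanning 1-based: 9: K/T; 11: W/E.

9, 11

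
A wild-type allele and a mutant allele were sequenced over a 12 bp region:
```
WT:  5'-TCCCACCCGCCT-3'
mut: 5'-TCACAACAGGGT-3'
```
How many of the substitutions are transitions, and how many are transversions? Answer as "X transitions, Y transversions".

0 transitions, 5 transversions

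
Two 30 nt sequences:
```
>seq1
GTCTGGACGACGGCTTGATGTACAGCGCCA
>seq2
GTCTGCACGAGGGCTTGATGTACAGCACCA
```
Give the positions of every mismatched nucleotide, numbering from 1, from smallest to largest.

6, 11, 27

Scanning 1-based: 6: G/C; 11: C/G; 27: G/A.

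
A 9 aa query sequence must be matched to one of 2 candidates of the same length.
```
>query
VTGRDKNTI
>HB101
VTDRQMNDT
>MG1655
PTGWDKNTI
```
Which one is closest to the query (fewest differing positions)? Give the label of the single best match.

MG1655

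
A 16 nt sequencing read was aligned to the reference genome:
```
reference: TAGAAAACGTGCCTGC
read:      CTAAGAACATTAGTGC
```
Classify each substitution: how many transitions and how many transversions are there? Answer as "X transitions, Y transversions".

4 transitions, 4 transversions

Mismatches (1-based):
base 1: T→C (pyrimidine→pyrimidine, transition)
base 2: A→T (purine→pyrimidine, transversion)
base 3: G→A (purine→purine, transition)
base 5: A→G (purine→purine, transition)
base 9: G→A (purine→purine, transition)
base 11: G→T (purine→pyrimidine, transversion)
base 12: C→A (pyrimidine→purine, transversion)
base 13: C→G (pyrimidine→purine, transversion)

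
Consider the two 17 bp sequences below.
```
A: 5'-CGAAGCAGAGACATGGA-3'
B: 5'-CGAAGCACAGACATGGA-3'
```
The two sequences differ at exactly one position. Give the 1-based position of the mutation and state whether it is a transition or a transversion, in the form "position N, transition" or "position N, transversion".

The sequences differ only at position 8: G→C (purine→pyrimidine), a transversion.

position 8, transversion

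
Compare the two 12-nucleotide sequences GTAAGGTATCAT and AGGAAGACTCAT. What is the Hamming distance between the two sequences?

6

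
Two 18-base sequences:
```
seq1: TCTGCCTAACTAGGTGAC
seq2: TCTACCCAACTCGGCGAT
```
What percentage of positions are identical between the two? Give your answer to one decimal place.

72.2%

Mismatches at positions 4, 7, 12, 15, 18 (1-based): 5 of 18.
Identical positions: 13/18 = 72.22% → 72.2%.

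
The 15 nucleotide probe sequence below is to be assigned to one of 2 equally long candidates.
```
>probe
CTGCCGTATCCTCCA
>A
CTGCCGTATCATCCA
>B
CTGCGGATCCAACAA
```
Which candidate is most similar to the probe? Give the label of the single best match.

A

A differs at 1 site; B differs at 7 sites. The closest is A.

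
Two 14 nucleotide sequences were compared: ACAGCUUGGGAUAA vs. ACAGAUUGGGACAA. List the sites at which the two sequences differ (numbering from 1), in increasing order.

5, 12

Scanning 1-based: 5: C/A; 12: U/C.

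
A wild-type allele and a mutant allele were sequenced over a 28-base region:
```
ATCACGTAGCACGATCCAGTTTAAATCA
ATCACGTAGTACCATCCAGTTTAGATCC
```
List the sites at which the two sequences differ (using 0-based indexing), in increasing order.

9, 12, 23, 27

Scanning 0-based: 9: C/T; 12: G/C; 23: A/G; 27: A/C.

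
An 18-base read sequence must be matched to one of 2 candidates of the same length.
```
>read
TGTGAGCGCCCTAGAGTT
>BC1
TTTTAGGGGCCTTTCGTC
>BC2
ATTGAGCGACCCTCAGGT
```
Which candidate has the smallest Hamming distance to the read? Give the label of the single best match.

Hamming distances to read — BC1: 8; BC2: 7.
Smallest is BC2 with 7 mismatches.

BC2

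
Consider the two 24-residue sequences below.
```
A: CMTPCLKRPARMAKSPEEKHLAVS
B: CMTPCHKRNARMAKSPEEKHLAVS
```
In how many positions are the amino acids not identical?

2

Mismatches (1-based): position 6: L→H; position 9: P→N.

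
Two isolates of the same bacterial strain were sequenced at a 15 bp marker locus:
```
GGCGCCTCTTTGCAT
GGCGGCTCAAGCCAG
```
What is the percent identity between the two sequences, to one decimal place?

6 positions differ (5, 9, 10, 11, 12, 15), so 9 of 15 match: 9/15 = 60%.

60.0%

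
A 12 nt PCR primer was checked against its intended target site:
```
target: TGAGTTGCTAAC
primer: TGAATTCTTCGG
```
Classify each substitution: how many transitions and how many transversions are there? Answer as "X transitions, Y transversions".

3 transitions, 3 transversions

Transitions (purine↔purine or pyrimidine↔pyrimidine): 4 G→A, 8 C→T, 11 A→G.
Transversions (purine↔pyrimidine): 7 G→C, 10 A→C, 12 C→G.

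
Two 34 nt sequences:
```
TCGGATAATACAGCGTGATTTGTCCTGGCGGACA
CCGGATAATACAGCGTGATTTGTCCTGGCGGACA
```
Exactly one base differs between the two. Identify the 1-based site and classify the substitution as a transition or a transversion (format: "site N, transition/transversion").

site 1, transition

Site 1 changes T→C. T is a pyrimidine and C is a pyrimidine, so this is a transition.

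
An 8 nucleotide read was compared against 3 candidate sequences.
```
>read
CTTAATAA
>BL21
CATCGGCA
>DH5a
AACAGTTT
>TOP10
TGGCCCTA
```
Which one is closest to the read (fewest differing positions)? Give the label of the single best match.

Hamming distances to read — BL21: 5; DH5a: 6; TOP10: 7.
Smallest is BL21 with 5 mismatches.

BL21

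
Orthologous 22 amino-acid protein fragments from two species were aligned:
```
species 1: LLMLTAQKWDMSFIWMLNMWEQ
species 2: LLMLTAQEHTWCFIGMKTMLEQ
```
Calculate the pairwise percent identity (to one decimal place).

9 positions differ (8, 9, 10, 11, 12, 15, 17, 18, 20), so 13 of 22 match: 13/22 = 59.09%.

59.1%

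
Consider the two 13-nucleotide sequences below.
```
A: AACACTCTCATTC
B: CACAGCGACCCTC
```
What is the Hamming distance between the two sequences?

Mismatches (1-based): base 1: A→C; base 5: C→G; base 6: T→C; base 7: C→G; base 8: T→A; base 10: A→C; base 11: T→C.

7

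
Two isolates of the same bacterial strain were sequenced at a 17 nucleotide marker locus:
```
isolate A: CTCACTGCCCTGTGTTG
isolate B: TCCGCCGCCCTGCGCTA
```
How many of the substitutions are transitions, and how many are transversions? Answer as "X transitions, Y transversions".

7 transitions, 0 transversions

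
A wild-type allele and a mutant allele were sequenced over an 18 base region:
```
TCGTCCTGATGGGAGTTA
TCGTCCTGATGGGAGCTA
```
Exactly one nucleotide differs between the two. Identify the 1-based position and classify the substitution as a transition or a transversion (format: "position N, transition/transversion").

position 16, transition

Position 16 changes T→C. T is a pyrimidine and C is a pyrimidine, so this is a transition.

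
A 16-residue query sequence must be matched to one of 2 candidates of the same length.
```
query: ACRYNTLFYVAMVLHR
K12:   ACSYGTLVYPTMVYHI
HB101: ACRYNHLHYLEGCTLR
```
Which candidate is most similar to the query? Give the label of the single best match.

K12 differs at 7 positions; HB101 differs at 8 positions. The closest is K12.

K12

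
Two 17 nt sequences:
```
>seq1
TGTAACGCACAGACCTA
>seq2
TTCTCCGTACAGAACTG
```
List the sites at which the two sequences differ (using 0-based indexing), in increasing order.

1, 2, 3, 4, 7, 13, 16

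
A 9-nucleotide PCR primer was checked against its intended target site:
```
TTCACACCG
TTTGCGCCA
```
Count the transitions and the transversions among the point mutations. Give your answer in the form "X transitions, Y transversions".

4 transitions, 0 transversions

Transitions (purine↔purine or pyrimidine↔pyrimidine): 3 C→T, 4 A→G, 6 A→G, 9 G→A.
Transversions (purine↔pyrimidine): none.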